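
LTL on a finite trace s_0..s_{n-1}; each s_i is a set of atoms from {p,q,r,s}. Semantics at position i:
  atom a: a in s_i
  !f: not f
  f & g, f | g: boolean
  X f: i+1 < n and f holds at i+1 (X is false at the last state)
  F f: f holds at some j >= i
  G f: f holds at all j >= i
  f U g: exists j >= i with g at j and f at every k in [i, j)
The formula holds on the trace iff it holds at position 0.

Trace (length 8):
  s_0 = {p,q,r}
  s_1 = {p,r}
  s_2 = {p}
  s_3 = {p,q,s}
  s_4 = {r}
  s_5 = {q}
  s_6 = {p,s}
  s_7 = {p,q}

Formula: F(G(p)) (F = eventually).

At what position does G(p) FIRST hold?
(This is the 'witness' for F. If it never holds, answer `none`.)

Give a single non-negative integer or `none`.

s_0={p,q,r}: G(p)=False p=True
s_1={p,r}: G(p)=False p=True
s_2={p}: G(p)=False p=True
s_3={p,q,s}: G(p)=False p=True
s_4={r}: G(p)=False p=False
s_5={q}: G(p)=False p=False
s_6={p,s}: G(p)=True p=True
s_7={p,q}: G(p)=True p=True
F(G(p)) holds; first witness at position 6.

Answer: 6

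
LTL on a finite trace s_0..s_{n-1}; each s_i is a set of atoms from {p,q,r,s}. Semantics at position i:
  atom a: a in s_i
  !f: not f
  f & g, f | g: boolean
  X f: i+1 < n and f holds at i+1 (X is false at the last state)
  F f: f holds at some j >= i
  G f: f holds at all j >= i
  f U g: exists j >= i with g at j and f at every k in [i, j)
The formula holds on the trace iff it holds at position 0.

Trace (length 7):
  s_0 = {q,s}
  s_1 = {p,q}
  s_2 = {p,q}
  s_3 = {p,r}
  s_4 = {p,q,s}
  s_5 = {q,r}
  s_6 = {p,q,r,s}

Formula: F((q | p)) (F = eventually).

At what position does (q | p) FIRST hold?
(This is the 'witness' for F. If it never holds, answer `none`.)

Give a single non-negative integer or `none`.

Answer: 0

Derivation:
s_0={q,s}: (q | p)=True q=True p=False
s_1={p,q}: (q | p)=True q=True p=True
s_2={p,q}: (q | p)=True q=True p=True
s_3={p,r}: (q | p)=True q=False p=True
s_4={p,q,s}: (q | p)=True q=True p=True
s_5={q,r}: (q | p)=True q=True p=False
s_6={p,q,r,s}: (q | p)=True q=True p=True
F((q | p)) holds; first witness at position 0.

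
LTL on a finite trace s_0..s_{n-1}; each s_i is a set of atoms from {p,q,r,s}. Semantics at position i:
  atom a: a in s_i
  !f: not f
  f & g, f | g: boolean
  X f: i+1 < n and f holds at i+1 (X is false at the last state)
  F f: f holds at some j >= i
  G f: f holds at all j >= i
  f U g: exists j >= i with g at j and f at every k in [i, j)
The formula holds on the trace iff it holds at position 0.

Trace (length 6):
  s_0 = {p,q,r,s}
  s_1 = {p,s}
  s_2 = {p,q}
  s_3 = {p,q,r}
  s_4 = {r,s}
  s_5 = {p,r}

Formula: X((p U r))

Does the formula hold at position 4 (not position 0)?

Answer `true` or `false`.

s_0={p,q,r,s}: X((p U r))=True (p U r)=True p=True r=True
s_1={p,s}: X((p U r))=True (p U r)=True p=True r=False
s_2={p,q}: X((p U r))=True (p U r)=True p=True r=False
s_3={p,q,r}: X((p U r))=True (p U r)=True p=True r=True
s_4={r,s}: X((p U r))=True (p U r)=True p=False r=True
s_5={p,r}: X((p U r))=False (p U r)=True p=True r=True
Evaluating at position 4: result = True

Answer: true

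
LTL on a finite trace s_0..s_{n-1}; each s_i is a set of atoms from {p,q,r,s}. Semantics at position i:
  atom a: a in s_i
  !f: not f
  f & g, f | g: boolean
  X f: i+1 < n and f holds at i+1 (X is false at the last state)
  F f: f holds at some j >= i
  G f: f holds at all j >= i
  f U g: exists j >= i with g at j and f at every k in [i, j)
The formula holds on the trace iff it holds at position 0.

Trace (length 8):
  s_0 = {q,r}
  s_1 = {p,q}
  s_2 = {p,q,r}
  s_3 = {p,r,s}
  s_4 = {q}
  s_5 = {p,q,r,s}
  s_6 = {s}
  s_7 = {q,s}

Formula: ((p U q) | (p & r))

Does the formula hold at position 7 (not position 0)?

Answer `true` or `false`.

Answer: true

Derivation:
s_0={q,r}: ((p U q) | (p & r))=True (p U q)=True p=False q=True (p & r)=False r=True
s_1={p,q}: ((p U q) | (p & r))=True (p U q)=True p=True q=True (p & r)=False r=False
s_2={p,q,r}: ((p U q) | (p & r))=True (p U q)=True p=True q=True (p & r)=True r=True
s_3={p,r,s}: ((p U q) | (p & r))=True (p U q)=True p=True q=False (p & r)=True r=True
s_4={q}: ((p U q) | (p & r))=True (p U q)=True p=False q=True (p & r)=False r=False
s_5={p,q,r,s}: ((p U q) | (p & r))=True (p U q)=True p=True q=True (p & r)=True r=True
s_6={s}: ((p U q) | (p & r))=False (p U q)=False p=False q=False (p & r)=False r=False
s_7={q,s}: ((p U q) | (p & r))=True (p U q)=True p=False q=True (p & r)=False r=False
Evaluating at position 7: result = True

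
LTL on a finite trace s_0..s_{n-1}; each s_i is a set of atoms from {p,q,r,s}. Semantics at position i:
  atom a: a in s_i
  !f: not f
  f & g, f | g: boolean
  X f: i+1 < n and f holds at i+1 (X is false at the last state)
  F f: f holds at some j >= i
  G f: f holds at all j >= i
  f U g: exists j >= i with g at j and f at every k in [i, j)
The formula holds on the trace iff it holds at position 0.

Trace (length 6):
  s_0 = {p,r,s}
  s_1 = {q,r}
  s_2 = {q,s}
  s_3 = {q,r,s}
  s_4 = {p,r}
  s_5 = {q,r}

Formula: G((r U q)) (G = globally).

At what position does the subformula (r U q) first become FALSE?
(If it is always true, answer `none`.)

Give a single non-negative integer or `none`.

s_0={p,r,s}: (r U q)=True r=True q=False
s_1={q,r}: (r U q)=True r=True q=True
s_2={q,s}: (r U q)=True r=False q=True
s_3={q,r,s}: (r U q)=True r=True q=True
s_4={p,r}: (r U q)=True r=True q=False
s_5={q,r}: (r U q)=True r=True q=True
G((r U q)) holds globally = True
No violation — formula holds at every position.

Answer: none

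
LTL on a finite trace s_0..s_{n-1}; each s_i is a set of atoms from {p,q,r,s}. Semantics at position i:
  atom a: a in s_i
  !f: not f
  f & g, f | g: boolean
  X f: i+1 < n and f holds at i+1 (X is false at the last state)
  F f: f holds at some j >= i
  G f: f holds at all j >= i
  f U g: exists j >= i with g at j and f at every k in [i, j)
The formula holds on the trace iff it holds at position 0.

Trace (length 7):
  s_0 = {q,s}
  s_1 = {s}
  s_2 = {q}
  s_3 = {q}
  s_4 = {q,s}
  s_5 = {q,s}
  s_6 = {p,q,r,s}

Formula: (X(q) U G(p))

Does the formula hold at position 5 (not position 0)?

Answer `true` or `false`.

s_0={q,s}: (X(q) U G(p))=False X(q)=False q=True G(p)=False p=False
s_1={s}: (X(q) U G(p))=True X(q)=True q=False G(p)=False p=False
s_2={q}: (X(q) U G(p))=True X(q)=True q=True G(p)=False p=False
s_3={q}: (X(q) U G(p))=True X(q)=True q=True G(p)=False p=False
s_4={q,s}: (X(q) U G(p))=True X(q)=True q=True G(p)=False p=False
s_5={q,s}: (X(q) U G(p))=True X(q)=True q=True G(p)=False p=False
s_6={p,q,r,s}: (X(q) U G(p))=True X(q)=False q=True G(p)=True p=True
Evaluating at position 5: result = True

Answer: true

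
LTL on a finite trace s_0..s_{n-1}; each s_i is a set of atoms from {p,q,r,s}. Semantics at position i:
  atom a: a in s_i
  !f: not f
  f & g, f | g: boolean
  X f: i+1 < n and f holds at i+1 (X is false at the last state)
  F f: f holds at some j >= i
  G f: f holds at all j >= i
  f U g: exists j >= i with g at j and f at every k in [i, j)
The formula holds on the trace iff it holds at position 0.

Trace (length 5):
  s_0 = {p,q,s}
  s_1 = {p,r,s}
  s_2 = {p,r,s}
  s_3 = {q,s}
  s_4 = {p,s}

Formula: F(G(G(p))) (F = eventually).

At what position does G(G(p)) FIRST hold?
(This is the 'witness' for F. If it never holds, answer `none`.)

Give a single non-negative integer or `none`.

s_0={p,q,s}: G(G(p))=False G(p)=False p=True
s_1={p,r,s}: G(G(p))=False G(p)=False p=True
s_2={p,r,s}: G(G(p))=False G(p)=False p=True
s_3={q,s}: G(G(p))=False G(p)=False p=False
s_4={p,s}: G(G(p))=True G(p)=True p=True
F(G(G(p))) holds; first witness at position 4.

Answer: 4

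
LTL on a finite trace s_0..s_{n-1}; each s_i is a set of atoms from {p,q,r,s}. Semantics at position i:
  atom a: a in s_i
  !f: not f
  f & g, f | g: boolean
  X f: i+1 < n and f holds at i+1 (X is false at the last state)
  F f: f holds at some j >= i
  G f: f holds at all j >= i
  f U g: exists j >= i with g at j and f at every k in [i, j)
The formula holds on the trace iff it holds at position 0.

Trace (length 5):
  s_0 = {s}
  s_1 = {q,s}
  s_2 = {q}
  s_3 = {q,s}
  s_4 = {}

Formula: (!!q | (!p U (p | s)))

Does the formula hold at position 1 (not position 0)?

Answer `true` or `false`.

Answer: true

Derivation:
s_0={s}: (!!q | (!p U (p | s)))=True !!q=False !q=True q=False (!p U (p | s))=True !p=True p=False (p | s)=True s=True
s_1={q,s}: (!!q | (!p U (p | s)))=True !!q=True !q=False q=True (!p U (p | s))=True !p=True p=False (p | s)=True s=True
s_2={q}: (!!q | (!p U (p | s)))=True !!q=True !q=False q=True (!p U (p | s))=True !p=True p=False (p | s)=False s=False
s_3={q,s}: (!!q | (!p U (p | s)))=True !!q=True !q=False q=True (!p U (p | s))=True !p=True p=False (p | s)=True s=True
s_4={}: (!!q | (!p U (p | s)))=False !!q=False !q=True q=False (!p U (p | s))=False !p=True p=False (p | s)=False s=False
Evaluating at position 1: result = True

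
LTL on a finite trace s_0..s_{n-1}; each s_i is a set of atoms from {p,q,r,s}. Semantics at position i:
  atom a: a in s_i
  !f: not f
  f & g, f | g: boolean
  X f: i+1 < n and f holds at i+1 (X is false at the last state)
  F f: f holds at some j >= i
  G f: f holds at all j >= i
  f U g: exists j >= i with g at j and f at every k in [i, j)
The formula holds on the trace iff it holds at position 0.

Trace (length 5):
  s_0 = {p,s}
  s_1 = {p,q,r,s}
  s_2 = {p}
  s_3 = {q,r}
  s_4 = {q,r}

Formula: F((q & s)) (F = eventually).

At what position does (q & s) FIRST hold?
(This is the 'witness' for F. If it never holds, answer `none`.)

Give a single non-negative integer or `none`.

s_0={p,s}: (q & s)=False q=False s=True
s_1={p,q,r,s}: (q & s)=True q=True s=True
s_2={p}: (q & s)=False q=False s=False
s_3={q,r}: (q & s)=False q=True s=False
s_4={q,r}: (q & s)=False q=True s=False
F((q & s)) holds; first witness at position 1.

Answer: 1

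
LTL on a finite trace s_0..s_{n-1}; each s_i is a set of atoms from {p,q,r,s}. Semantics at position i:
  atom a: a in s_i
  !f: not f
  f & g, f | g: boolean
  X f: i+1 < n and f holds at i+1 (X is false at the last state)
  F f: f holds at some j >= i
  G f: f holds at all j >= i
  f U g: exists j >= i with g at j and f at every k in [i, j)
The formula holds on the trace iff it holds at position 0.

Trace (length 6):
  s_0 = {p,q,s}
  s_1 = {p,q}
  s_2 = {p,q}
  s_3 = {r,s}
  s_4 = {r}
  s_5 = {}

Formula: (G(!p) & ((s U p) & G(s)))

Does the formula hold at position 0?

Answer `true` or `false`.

Answer: false

Derivation:
s_0={p,q,s}: (G(!p) & ((s U p) & G(s)))=False G(!p)=False !p=False p=True ((s U p) & G(s))=False (s U p)=True s=True G(s)=False
s_1={p,q}: (G(!p) & ((s U p) & G(s)))=False G(!p)=False !p=False p=True ((s U p) & G(s))=False (s U p)=True s=False G(s)=False
s_2={p,q}: (G(!p) & ((s U p) & G(s)))=False G(!p)=False !p=False p=True ((s U p) & G(s))=False (s U p)=True s=False G(s)=False
s_3={r,s}: (G(!p) & ((s U p) & G(s)))=False G(!p)=True !p=True p=False ((s U p) & G(s))=False (s U p)=False s=True G(s)=False
s_4={r}: (G(!p) & ((s U p) & G(s)))=False G(!p)=True !p=True p=False ((s U p) & G(s))=False (s U p)=False s=False G(s)=False
s_5={}: (G(!p) & ((s U p) & G(s)))=False G(!p)=True !p=True p=False ((s U p) & G(s))=False (s U p)=False s=False G(s)=False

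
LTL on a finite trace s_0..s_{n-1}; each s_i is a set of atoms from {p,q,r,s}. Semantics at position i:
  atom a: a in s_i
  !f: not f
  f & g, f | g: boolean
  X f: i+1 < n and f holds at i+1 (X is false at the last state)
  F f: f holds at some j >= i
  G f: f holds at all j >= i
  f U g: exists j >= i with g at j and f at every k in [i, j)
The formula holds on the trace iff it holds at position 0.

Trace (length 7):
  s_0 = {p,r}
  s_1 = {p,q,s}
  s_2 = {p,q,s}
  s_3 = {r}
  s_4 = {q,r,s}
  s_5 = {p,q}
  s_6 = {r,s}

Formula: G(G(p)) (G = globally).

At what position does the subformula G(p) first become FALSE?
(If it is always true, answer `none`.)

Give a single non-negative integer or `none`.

Answer: 0

Derivation:
s_0={p,r}: G(p)=False p=True
s_1={p,q,s}: G(p)=False p=True
s_2={p,q,s}: G(p)=False p=True
s_3={r}: G(p)=False p=False
s_4={q,r,s}: G(p)=False p=False
s_5={p,q}: G(p)=False p=True
s_6={r,s}: G(p)=False p=False
G(G(p)) holds globally = False
First violation at position 0.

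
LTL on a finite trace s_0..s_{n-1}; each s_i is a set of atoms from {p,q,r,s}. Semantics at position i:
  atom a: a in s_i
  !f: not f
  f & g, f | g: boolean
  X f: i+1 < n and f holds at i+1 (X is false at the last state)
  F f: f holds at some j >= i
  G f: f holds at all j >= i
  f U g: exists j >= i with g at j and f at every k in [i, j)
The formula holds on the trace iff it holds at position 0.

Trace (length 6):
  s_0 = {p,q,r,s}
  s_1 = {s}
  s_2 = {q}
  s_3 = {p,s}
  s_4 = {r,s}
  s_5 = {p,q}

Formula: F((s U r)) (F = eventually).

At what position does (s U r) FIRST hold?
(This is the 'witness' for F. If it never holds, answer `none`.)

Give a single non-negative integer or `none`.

s_0={p,q,r,s}: (s U r)=True s=True r=True
s_1={s}: (s U r)=False s=True r=False
s_2={q}: (s U r)=False s=False r=False
s_3={p,s}: (s U r)=True s=True r=False
s_4={r,s}: (s U r)=True s=True r=True
s_5={p,q}: (s U r)=False s=False r=False
F((s U r)) holds; first witness at position 0.

Answer: 0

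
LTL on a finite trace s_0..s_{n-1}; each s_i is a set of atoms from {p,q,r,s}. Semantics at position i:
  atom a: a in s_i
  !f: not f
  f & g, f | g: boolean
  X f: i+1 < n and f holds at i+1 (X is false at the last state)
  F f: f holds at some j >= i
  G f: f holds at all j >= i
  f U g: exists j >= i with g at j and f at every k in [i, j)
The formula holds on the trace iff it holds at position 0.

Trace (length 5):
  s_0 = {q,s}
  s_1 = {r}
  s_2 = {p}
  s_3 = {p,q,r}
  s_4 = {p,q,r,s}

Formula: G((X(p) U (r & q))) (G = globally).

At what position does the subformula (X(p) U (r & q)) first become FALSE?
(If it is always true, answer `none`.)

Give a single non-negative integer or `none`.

Answer: 0

Derivation:
s_0={q,s}: (X(p) U (r & q))=False X(p)=False p=False (r & q)=False r=False q=True
s_1={r}: (X(p) U (r & q))=True X(p)=True p=False (r & q)=False r=True q=False
s_2={p}: (X(p) U (r & q))=True X(p)=True p=True (r & q)=False r=False q=False
s_3={p,q,r}: (X(p) U (r & q))=True X(p)=True p=True (r & q)=True r=True q=True
s_4={p,q,r,s}: (X(p) U (r & q))=True X(p)=False p=True (r & q)=True r=True q=True
G((X(p) U (r & q))) holds globally = False
First violation at position 0.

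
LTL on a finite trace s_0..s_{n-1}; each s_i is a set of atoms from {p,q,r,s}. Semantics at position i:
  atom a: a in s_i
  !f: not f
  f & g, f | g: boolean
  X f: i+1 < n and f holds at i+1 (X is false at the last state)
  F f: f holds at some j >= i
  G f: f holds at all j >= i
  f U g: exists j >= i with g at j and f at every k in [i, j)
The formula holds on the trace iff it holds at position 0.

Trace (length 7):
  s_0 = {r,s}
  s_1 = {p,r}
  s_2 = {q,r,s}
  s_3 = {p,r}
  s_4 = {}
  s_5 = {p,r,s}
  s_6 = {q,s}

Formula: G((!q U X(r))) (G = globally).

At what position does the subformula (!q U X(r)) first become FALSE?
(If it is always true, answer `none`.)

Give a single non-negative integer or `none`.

Answer: 5

Derivation:
s_0={r,s}: (!q U X(r))=True !q=True q=False X(r)=True r=True
s_1={p,r}: (!q U X(r))=True !q=True q=False X(r)=True r=True
s_2={q,r,s}: (!q U X(r))=True !q=False q=True X(r)=True r=True
s_3={p,r}: (!q U X(r))=True !q=True q=False X(r)=False r=True
s_4={}: (!q U X(r))=True !q=True q=False X(r)=True r=False
s_5={p,r,s}: (!q U X(r))=False !q=True q=False X(r)=False r=True
s_6={q,s}: (!q U X(r))=False !q=False q=True X(r)=False r=False
G((!q U X(r))) holds globally = False
First violation at position 5.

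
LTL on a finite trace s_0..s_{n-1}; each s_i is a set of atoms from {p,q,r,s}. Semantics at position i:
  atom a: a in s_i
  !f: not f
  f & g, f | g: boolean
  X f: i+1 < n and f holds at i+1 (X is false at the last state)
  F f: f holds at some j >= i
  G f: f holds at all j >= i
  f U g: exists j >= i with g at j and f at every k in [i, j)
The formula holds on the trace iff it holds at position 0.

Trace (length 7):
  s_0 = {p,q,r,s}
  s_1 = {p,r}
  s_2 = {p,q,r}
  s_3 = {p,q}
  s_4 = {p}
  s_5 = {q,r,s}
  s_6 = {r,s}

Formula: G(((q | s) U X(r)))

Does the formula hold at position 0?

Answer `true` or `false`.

Answer: false

Derivation:
s_0={p,q,r,s}: G(((q | s) U X(r)))=False ((q | s) U X(r))=True (q | s)=True q=True s=True X(r)=True r=True
s_1={p,r}: G(((q | s) U X(r)))=False ((q | s) U X(r))=True (q | s)=False q=False s=False X(r)=True r=True
s_2={p,q,r}: G(((q | s) U X(r)))=False ((q | s) U X(r))=True (q | s)=True q=True s=False X(r)=False r=True
s_3={p,q}: G(((q | s) U X(r)))=False ((q | s) U X(r))=True (q | s)=True q=True s=False X(r)=False r=False
s_4={p}: G(((q | s) U X(r)))=False ((q | s) U X(r))=True (q | s)=False q=False s=False X(r)=True r=False
s_5={q,r,s}: G(((q | s) U X(r)))=False ((q | s) U X(r))=True (q | s)=True q=True s=True X(r)=True r=True
s_6={r,s}: G(((q | s) U X(r)))=False ((q | s) U X(r))=False (q | s)=True q=False s=True X(r)=False r=True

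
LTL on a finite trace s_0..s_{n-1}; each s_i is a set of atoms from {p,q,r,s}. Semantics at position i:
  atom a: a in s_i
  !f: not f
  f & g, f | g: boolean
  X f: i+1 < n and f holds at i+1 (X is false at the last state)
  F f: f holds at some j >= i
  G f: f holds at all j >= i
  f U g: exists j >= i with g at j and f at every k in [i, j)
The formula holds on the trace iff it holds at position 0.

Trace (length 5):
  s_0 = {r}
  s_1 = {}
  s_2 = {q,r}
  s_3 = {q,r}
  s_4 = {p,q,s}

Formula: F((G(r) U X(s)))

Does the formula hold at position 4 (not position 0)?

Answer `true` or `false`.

s_0={r}: F((G(r) U X(s)))=True (G(r) U X(s))=False G(r)=False r=True X(s)=False s=False
s_1={}: F((G(r) U X(s)))=True (G(r) U X(s))=False G(r)=False r=False X(s)=False s=False
s_2={q,r}: F((G(r) U X(s)))=True (G(r) U X(s))=False G(r)=False r=True X(s)=False s=False
s_3={q,r}: F((G(r) U X(s)))=True (G(r) U X(s))=True G(r)=False r=True X(s)=True s=False
s_4={p,q,s}: F((G(r) U X(s)))=False (G(r) U X(s))=False G(r)=False r=False X(s)=False s=True
Evaluating at position 4: result = False

Answer: false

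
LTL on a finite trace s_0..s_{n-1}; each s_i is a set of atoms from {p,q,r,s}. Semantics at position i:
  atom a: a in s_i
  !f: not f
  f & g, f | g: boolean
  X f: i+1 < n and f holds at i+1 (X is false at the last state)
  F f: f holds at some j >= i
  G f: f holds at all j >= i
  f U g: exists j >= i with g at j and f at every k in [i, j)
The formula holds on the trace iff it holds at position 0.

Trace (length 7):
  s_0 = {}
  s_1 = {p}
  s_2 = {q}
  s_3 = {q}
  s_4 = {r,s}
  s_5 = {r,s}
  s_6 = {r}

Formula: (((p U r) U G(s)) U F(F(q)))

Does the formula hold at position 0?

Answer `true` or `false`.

Answer: true

Derivation:
s_0={}: (((p U r) U G(s)) U F(F(q)))=True ((p U r) U G(s))=False (p U r)=False p=False r=False G(s)=False s=False F(F(q))=True F(q)=True q=False
s_1={p}: (((p U r) U G(s)) U F(F(q)))=True ((p U r) U G(s))=False (p U r)=False p=True r=False G(s)=False s=False F(F(q))=True F(q)=True q=False
s_2={q}: (((p U r) U G(s)) U F(F(q)))=True ((p U r) U G(s))=False (p U r)=False p=False r=False G(s)=False s=False F(F(q))=True F(q)=True q=True
s_3={q}: (((p U r) U G(s)) U F(F(q)))=True ((p U r) U G(s))=False (p U r)=False p=False r=False G(s)=False s=False F(F(q))=True F(q)=True q=True
s_4={r,s}: (((p U r) U G(s)) U F(F(q)))=False ((p U r) U G(s))=False (p U r)=True p=False r=True G(s)=False s=True F(F(q))=False F(q)=False q=False
s_5={r,s}: (((p U r) U G(s)) U F(F(q)))=False ((p U r) U G(s))=False (p U r)=True p=False r=True G(s)=False s=True F(F(q))=False F(q)=False q=False
s_6={r}: (((p U r) U G(s)) U F(F(q)))=False ((p U r) U G(s))=False (p U r)=True p=False r=True G(s)=False s=False F(F(q))=False F(q)=False q=False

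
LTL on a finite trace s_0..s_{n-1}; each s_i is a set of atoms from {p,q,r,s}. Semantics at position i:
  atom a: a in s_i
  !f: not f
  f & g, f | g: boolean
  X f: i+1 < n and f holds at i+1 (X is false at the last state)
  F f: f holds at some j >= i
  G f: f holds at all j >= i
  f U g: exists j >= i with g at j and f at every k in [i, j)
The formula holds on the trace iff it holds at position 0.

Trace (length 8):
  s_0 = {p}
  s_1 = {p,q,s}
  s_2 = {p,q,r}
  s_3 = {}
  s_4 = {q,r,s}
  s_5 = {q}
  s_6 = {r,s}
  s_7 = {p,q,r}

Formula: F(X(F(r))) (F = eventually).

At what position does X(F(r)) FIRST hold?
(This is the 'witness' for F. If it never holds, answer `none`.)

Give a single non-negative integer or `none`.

s_0={p}: X(F(r))=True F(r)=True r=False
s_1={p,q,s}: X(F(r))=True F(r)=True r=False
s_2={p,q,r}: X(F(r))=True F(r)=True r=True
s_3={}: X(F(r))=True F(r)=True r=False
s_4={q,r,s}: X(F(r))=True F(r)=True r=True
s_5={q}: X(F(r))=True F(r)=True r=False
s_6={r,s}: X(F(r))=True F(r)=True r=True
s_7={p,q,r}: X(F(r))=False F(r)=True r=True
F(X(F(r))) holds; first witness at position 0.

Answer: 0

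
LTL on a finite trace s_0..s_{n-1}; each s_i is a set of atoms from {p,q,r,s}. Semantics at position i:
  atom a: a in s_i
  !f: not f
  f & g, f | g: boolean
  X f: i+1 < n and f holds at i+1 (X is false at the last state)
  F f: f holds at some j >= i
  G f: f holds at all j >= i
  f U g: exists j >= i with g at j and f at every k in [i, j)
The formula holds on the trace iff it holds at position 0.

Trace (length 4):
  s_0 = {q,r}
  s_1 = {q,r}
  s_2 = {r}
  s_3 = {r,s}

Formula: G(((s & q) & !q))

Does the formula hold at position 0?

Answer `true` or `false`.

s_0={q,r}: G(((s & q) & !q))=False ((s & q) & !q)=False (s & q)=False s=False q=True !q=False
s_1={q,r}: G(((s & q) & !q))=False ((s & q) & !q)=False (s & q)=False s=False q=True !q=False
s_2={r}: G(((s & q) & !q))=False ((s & q) & !q)=False (s & q)=False s=False q=False !q=True
s_3={r,s}: G(((s & q) & !q))=False ((s & q) & !q)=False (s & q)=False s=True q=False !q=True

Answer: false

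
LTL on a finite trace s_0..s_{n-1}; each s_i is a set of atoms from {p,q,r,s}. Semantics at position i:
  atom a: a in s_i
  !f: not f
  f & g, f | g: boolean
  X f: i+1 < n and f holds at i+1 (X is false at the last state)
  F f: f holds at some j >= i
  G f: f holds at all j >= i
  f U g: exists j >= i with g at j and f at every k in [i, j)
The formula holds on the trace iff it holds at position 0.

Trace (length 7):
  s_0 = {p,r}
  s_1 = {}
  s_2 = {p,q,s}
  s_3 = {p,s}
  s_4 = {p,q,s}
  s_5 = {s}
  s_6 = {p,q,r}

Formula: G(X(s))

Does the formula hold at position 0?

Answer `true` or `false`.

s_0={p,r}: G(X(s))=False X(s)=False s=False
s_1={}: G(X(s))=False X(s)=True s=False
s_2={p,q,s}: G(X(s))=False X(s)=True s=True
s_3={p,s}: G(X(s))=False X(s)=True s=True
s_4={p,q,s}: G(X(s))=False X(s)=True s=True
s_5={s}: G(X(s))=False X(s)=False s=True
s_6={p,q,r}: G(X(s))=False X(s)=False s=False

Answer: false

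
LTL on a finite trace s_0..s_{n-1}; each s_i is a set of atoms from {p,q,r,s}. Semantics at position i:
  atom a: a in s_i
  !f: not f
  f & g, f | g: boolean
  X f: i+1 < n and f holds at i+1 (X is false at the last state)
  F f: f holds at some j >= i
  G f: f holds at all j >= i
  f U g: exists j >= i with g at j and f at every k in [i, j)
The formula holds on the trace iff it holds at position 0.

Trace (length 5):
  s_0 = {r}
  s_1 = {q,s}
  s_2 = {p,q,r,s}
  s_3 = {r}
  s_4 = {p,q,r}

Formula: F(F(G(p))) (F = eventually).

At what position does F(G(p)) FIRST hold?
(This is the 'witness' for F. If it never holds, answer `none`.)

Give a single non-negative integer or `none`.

s_0={r}: F(G(p))=True G(p)=False p=False
s_1={q,s}: F(G(p))=True G(p)=False p=False
s_2={p,q,r,s}: F(G(p))=True G(p)=False p=True
s_3={r}: F(G(p))=True G(p)=False p=False
s_4={p,q,r}: F(G(p))=True G(p)=True p=True
F(F(G(p))) holds; first witness at position 0.

Answer: 0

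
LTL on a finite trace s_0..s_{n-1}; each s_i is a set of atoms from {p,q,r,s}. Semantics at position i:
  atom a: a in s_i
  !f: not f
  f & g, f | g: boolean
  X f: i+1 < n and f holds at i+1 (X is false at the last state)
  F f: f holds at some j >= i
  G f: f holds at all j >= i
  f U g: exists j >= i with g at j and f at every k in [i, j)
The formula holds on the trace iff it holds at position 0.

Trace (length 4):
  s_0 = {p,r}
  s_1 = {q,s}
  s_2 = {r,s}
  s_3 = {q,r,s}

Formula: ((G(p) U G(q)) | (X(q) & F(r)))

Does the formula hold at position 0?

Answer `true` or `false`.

s_0={p,r}: ((G(p) U G(q)) | (X(q) & F(r)))=True (G(p) U G(q))=False G(p)=False p=True G(q)=False q=False (X(q) & F(r))=True X(q)=True F(r)=True r=True
s_1={q,s}: ((G(p) U G(q)) | (X(q) & F(r)))=False (G(p) U G(q))=False G(p)=False p=False G(q)=False q=True (X(q) & F(r))=False X(q)=False F(r)=True r=False
s_2={r,s}: ((G(p) U G(q)) | (X(q) & F(r)))=True (G(p) U G(q))=False G(p)=False p=False G(q)=False q=False (X(q) & F(r))=True X(q)=True F(r)=True r=True
s_3={q,r,s}: ((G(p) U G(q)) | (X(q) & F(r)))=True (G(p) U G(q))=True G(p)=False p=False G(q)=True q=True (X(q) & F(r))=False X(q)=False F(r)=True r=True

Answer: true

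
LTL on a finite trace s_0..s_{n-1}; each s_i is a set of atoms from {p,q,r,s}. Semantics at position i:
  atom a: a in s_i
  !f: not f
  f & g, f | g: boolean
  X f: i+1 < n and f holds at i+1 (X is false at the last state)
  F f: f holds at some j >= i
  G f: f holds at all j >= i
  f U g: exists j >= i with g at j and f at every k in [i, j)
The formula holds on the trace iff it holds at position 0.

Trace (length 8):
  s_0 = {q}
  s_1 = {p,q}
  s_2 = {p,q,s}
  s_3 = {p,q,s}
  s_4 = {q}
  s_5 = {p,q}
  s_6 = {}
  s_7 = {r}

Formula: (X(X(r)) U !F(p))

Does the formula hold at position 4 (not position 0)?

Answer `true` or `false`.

Answer: false

Derivation:
s_0={q}: (X(X(r)) U !F(p))=False X(X(r))=False X(r)=False r=False !F(p)=False F(p)=True p=False
s_1={p,q}: (X(X(r)) U !F(p))=False X(X(r))=False X(r)=False r=False !F(p)=False F(p)=True p=True
s_2={p,q,s}: (X(X(r)) U !F(p))=False X(X(r))=False X(r)=False r=False !F(p)=False F(p)=True p=True
s_3={p,q,s}: (X(X(r)) U !F(p))=False X(X(r))=False X(r)=False r=False !F(p)=False F(p)=True p=True
s_4={q}: (X(X(r)) U !F(p))=False X(X(r))=False X(r)=False r=False !F(p)=False F(p)=True p=False
s_5={p,q}: (X(X(r)) U !F(p))=True X(X(r))=True X(r)=False r=False !F(p)=False F(p)=True p=True
s_6={}: (X(X(r)) U !F(p))=True X(X(r))=False X(r)=True r=False !F(p)=True F(p)=False p=False
s_7={r}: (X(X(r)) U !F(p))=True X(X(r))=False X(r)=False r=True !F(p)=True F(p)=False p=False
Evaluating at position 4: result = False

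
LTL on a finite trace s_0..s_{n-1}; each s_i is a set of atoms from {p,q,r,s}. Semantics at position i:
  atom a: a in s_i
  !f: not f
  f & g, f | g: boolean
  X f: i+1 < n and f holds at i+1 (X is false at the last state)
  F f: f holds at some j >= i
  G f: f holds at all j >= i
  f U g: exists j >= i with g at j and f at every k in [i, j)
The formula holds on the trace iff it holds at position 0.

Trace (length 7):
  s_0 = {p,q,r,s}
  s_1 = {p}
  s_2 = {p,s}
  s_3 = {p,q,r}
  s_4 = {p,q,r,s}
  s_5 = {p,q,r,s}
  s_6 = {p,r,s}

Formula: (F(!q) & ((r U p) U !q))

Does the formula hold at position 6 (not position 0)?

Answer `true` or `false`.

Answer: true

Derivation:
s_0={p,q,r,s}: (F(!q) & ((r U p) U !q))=True F(!q)=True !q=False q=True ((r U p) U !q)=True (r U p)=True r=True p=True
s_1={p}: (F(!q) & ((r U p) U !q))=True F(!q)=True !q=True q=False ((r U p) U !q)=True (r U p)=True r=False p=True
s_2={p,s}: (F(!q) & ((r U p) U !q))=True F(!q)=True !q=True q=False ((r U p) U !q)=True (r U p)=True r=False p=True
s_3={p,q,r}: (F(!q) & ((r U p) U !q))=True F(!q)=True !q=False q=True ((r U p) U !q)=True (r U p)=True r=True p=True
s_4={p,q,r,s}: (F(!q) & ((r U p) U !q))=True F(!q)=True !q=False q=True ((r U p) U !q)=True (r U p)=True r=True p=True
s_5={p,q,r,s}: (F(!q) & ((r U p) U !q))=True F(!q)=True !q=False q=True ((r U p) U !q)=True (r U p)=True r=True p=True
s_6={p,r,s}: (F(!q) & ((r U p) U !q))=True F(!q)=True !q=True q=False ((r U p) U !q)=True (r U p)=True r=True p=True
Evaluating at position 6: result = True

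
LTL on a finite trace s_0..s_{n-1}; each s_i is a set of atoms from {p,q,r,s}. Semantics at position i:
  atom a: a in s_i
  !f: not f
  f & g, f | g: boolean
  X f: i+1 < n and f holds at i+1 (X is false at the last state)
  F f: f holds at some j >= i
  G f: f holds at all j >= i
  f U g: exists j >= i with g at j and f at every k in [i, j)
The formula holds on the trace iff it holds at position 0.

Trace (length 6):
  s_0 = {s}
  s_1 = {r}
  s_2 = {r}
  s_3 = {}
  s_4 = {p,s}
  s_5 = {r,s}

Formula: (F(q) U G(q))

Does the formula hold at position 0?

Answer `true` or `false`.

Answer: false

Derivation:
s_0={s}: (F(q) U G(q))=False F(q)=False q=False G(q)=False
s_1={r}: (F(q) U G(q))=False F(q)=False q=False G(q)=False
s_2={r}: (F(q) U G(q))=False F(q)=False q=False G(q)=False
s_3={}: (F(q) U G(q))=False F(q)=False q=False G(q)=False
s_4={p,s}: (F(q) U G(q))=False F(q)=False q=False G(q)=False
s_5={r,s}: (F(q) U G(q))=False F(q)=False q=False G(q)=False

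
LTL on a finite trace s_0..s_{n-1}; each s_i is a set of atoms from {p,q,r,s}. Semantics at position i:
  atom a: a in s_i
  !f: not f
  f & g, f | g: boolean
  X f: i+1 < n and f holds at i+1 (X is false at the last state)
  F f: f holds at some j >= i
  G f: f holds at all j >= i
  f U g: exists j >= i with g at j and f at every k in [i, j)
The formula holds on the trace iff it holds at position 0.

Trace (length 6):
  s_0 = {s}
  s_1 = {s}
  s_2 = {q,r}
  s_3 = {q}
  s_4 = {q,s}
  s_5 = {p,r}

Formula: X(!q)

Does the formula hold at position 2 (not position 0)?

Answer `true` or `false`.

Answer: false

Derivation:
s_0={s}: X(!q)=True !q=True q=False
s_1={s}: X(!q)=False !q=True q=False
s_2={q,r}: X(!q)=False !q=False q=True
s_3={q}: X(!q)=False !q=False q=True
s_4={q,s}: X(!q)=True !q=False q=True
s_5={p,r}: X(!q)=False !q=True q=False
Evaluating at position 2: result = False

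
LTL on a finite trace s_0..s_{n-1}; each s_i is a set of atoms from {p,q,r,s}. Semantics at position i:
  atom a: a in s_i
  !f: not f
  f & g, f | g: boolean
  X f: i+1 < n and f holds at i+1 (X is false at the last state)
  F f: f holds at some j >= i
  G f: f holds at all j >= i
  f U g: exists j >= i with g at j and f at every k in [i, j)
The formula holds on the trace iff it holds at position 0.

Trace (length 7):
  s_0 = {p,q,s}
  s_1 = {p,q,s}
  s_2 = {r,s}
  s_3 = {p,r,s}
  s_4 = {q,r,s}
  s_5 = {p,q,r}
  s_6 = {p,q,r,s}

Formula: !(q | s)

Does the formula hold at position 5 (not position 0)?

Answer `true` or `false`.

Answer: false

Derivation:
s_0={p,q,s}: !(q | s)=False (q | s)=True q=True s=True
s_1={p,q,s}: !(q | s)=False (q | s)=True q=True s=True
s_2={r,s}: !(q | s)=False (q | s)=True q=False s=True
s_3={p,r,s}: !(q | s)=False (q | s)=True q=False s=True
s_4={q,r,s}: !(q | s)=False (q | s)=True q=True s=True
s_5={p,q,r}: !(q | s)=False (q | s)=True q=True s=False
s_6={p,q,r,s}: !(q | s)=False (q | s)=True q=True s=True
Evaluating at position 5: result = False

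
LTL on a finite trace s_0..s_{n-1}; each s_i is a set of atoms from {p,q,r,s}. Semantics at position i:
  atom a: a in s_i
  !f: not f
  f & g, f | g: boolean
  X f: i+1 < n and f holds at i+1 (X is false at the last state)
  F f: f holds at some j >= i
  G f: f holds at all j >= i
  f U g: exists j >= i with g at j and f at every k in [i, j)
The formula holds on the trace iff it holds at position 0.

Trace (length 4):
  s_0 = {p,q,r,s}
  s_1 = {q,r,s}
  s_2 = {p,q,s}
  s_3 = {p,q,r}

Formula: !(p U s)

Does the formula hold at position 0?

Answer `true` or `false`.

Answer: false

Derivation:
s_0={p,q,r,s}: !(p U s)=False (p U s)=True p=True s=True
s_1={q,r,s}: !(p U s)=False (p U s)=True p=False s=True
s_2={p,q,s}: !(p U s)=False (p U s)=True p=True s=True
s_3={p,q,r}: !(p U s)=True (p U s)=False p=True s=False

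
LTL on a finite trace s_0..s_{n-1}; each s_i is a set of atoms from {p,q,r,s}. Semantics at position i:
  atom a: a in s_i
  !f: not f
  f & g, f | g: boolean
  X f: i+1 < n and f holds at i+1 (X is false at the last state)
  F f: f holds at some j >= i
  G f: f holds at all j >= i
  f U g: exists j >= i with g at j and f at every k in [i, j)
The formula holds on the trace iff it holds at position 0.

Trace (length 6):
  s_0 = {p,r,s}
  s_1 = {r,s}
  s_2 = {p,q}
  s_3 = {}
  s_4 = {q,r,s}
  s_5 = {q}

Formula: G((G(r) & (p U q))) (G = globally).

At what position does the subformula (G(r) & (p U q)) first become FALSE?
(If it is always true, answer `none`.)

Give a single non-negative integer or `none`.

s_0={p,r,s}: (G(r) & (p U q))=False G(r)=False r=True (p U q)=False p=True q=False
s_1={r,s}: (G(r) & (p U q))=False G(r)=False r=True (p U q)=False p=False q=False
s_2={p,q}: (G(r) & (p U q))=False G(r)=False r=False (p U q)=True p=True q=True
s_3={}: (G(r) & (p U q))=False G(r)=False r=False (p U q)=False p=False q=False
s_4={q,r,s}: (G(r) & (p U q))=False G(r)=False r=True (p U q)=True p=False q=True
s_5={q}: (G(r) & (p U q))=False G(r)=False r=False (p U q)=True p=False q=True
G((G(r) & (p U q))) holds globally = False
First violation at position 0.

Answer: 0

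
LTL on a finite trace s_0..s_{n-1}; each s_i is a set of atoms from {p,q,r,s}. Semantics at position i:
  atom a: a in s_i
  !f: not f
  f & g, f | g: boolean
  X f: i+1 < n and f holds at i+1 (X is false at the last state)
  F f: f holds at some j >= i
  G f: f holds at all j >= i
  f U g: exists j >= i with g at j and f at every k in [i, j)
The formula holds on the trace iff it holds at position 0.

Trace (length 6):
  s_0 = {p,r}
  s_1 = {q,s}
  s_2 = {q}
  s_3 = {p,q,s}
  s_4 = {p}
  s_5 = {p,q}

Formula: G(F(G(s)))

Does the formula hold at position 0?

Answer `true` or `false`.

s_0={p,r}: G(F(G(s)))=False F(G(s))=False G(s)=False s=False
s_1={q,s}: G(F(G(s)))=False F(G(s))=False G(s)=False s=True
s_2={q}: G(F(G(s)))=False F(G(s))=False G(s)=False s=False
s_3={p,q,s}: G(F(G(s)))=False F(G(s))=False G(s)=False s=True
s_4={p}: G(F(G(s)))=False F(G(s))=False G(s)=False s=False
s_5={p,q}: G(F(G(s)))=False F(G(s))=False G(s)=False s=False

Answer: false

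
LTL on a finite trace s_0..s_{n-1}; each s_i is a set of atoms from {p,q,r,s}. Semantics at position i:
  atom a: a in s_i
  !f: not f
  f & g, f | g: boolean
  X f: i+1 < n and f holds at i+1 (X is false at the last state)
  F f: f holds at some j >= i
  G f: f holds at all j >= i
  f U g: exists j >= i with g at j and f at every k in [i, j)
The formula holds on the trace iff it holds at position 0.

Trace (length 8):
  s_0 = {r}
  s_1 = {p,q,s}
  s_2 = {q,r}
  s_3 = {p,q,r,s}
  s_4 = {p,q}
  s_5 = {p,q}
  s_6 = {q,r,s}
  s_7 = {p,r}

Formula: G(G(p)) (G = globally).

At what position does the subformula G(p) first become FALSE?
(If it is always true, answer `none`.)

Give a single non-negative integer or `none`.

s_0={r}: G(p)=False p=False
s_1={p,q,s}: G(p)=False p=True
s_2={q,r}: G(p)=False p=False
s_3={p,q,r,s}: G(p)=False p=True
s_4={p,q}: G(p)=False p=True
s_5={p,q}: G(p)=False p=True
s_6={q,r,s}: G(p)=False p=False
s_7={p,r}: G(p)=True p=True
G(G(p)) holds globally = False
First violation at position 0.

Answer: 0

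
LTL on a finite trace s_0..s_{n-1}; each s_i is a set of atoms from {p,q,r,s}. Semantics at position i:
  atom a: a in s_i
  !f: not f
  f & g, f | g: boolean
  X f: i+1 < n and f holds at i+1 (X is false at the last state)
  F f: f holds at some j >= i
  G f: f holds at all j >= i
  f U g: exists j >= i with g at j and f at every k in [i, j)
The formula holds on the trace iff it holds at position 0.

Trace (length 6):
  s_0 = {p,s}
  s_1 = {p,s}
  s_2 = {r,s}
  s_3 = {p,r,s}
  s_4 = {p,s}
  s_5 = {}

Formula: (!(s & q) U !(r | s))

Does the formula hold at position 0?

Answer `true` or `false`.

Answer: true

Derivation:
s_0={p,s}: (!(s & q) U !(r | s))=True !(s & q)=True (s & q)=False s=True q=False !(r | s)=False (r | s)=True r=False
s_1={p,s}: (!(s & q) U !(r | s))=True !(s & q)=True (s & q)=False s=True q=False !(r | s)=False (r | s)=True r=False
s_2={r,s}: (!(s & q) U !(r | s))=True !(s & q)=True (s & q)=False s=True q=False !(r | s)=False (r | s)=True r=True
s_3={p,r,s}: (!(s & q) U !(r | s))=True !(s & q)=True (s & q)=False s=True q=False !(r | s)=False (r | s)=True r=True
s_4={p,s}: (!(s & q) U !(r | s))=True !(s & q)=True (s & q)=False s=True q=False !(r | s)=False (r | s)=True r=False
s_5={}: (!(s & q) U !(r | s))=True !(s & q)=True (s & q)=False s=False q=False !(r | s)=True (r | s)=False r=False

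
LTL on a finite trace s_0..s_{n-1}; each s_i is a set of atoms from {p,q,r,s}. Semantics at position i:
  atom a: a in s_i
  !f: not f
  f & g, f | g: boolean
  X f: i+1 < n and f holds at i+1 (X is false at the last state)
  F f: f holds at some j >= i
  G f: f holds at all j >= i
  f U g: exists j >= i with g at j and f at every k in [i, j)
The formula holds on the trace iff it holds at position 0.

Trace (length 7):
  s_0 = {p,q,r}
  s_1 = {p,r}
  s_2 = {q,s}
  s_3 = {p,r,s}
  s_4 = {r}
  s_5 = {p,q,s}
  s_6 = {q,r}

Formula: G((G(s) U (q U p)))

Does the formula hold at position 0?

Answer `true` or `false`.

s_0={p,q,r}: G((G(s) U (q U p)))=False (G(s) U (q U p))=True G(s)=False s=False (q U p)=True q=True p=True
s_1={p,r}: G((G(s) U (q U p)))=False (G(s) U (q U p))=True G(s)=False s=False (q U p)=True q=False p=True
s_2={q,s}: G((G(s) U (q U p)))=False (G(s) U (q U p))=True G(s)=False s=True (q U p)=True q=True p=False
s_3={p,r,s}: G((G(s) U (q U p)))=False (G(s) U (q U p))=True G(s)=False s=True (q U p)=True q=False p=True
s_4={r}: G((G(s) U (q U p)))=False (G(s) U (q U p))=False G(s)=False s=False (q U p)=False q=False p=False
s_5={p,q,s}: G((G(s) U (q U p)))=False (G(s) U (q U p))=True G(s)=False s=True (q U p)=True q=True p=True
s_6={q,r}: G((G(s) U (q U p)))=False (G(s) U (q U p))=False G(s)=False s=False (q U p)=False q=True p=False

Answer: false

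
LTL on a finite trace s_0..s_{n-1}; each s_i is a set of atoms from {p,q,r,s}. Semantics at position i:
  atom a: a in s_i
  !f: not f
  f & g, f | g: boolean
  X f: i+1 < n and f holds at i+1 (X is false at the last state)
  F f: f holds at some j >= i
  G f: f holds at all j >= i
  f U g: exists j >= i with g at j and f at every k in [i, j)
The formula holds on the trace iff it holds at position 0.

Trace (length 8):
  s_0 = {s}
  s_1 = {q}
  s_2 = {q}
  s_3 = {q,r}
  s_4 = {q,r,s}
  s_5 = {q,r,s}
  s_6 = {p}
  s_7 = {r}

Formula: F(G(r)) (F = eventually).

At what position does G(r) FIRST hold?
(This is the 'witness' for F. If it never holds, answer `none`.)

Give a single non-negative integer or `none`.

Answer: 7

Derivation:
s_0={s}: G(r)=False r=False
s_1={q}: G(r)=False r=False
s_2={q}: G(r)=False r=False
s_3={q,r}: G(r)=False r=True
s_4={q,r,s}: G(r)=False r=True
s_5={q,r,s}: G(r)=False r=True
s_6={p}: G(r)=False r=False
s_7={r}: G(r)=True r=True
F(G(r)) holds; first witness at position 7.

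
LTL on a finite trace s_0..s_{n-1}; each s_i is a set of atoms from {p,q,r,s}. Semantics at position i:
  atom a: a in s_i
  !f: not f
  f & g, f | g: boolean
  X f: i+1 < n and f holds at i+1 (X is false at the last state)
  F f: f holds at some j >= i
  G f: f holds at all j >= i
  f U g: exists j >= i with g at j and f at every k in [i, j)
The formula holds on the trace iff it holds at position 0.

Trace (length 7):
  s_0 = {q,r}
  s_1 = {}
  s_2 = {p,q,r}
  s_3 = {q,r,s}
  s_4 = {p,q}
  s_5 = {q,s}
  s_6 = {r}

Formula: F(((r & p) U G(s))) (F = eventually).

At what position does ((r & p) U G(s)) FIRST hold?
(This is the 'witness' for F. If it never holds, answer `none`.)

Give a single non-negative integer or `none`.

s_0={q,r}: ((r & p) U G(s))=False (r & p)=False r=True p=False G(s)=False s=False
s_1={}: ((r & p) U G(s))=False (r & p)=False r=False p=False G(s)=False s=False
s_2={p,q,r}: ((r & p) U G(s))=False (r & p)=True r=True p=True G(s)=False s=False
s_3={q,r,s}: ((r & p) U G(s))=False (r & p)=False r=True p=False G(s)=False s=True
s_4={p,q}: ((r & p) U G(s))=False (r & p)=False r=False p=True G(s)=False s=False
s_5={q,s}: ((r & p) U G(s))=False (r & p)=False r=False p=False G(s)=False s=True
s_6={r}: ((r & p) U G(s))=False (r & p)=False r=True p=False G(s)=False s=False
F(((r & p) U G(s))) does not hold (no witness exists).

Answer: none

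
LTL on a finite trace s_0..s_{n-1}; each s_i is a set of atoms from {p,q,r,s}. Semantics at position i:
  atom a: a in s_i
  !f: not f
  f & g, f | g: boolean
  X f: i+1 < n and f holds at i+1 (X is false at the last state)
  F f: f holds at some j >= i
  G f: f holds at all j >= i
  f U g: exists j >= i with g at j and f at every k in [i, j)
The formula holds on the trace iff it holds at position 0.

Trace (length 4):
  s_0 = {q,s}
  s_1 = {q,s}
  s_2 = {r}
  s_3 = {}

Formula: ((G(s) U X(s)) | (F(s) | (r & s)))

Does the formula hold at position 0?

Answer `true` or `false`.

Answer: true

Derivation:
s_0={q,s}: ((G(s) U X(s)) | (F(s) | (r & s)))=True (G(s) U X(s))=True G(s)=False s=True X(s)=True (F(s) | (r & s))=True F(s)=True (r & s)=False r=False
s_1={q,s}: ((G(s) U X(s)) | (F(s) | (r & s)))=True (G(s) U X(s))=False G(s)=False s=True X(s)=False (F(s) | (r & s))=True F(s)=True (r & s)=False r=False
s_2={r}: ((G(s) U X(s)) | (F(s) | (r & s)))=False (G(s) U X(s))=False G(s)=False s=False X(s)=False (F(s) | (r & s))=False F(s)=False (r & s)=False r=True
s_3={}: ((G(s) U X(s)) | (F(s) | (r & s)))=False (G(s) U X(s))=False G(s)=False s=False X(s)=False (F(s) | (r & s))=False F(s)=False (r & s)=False r=False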